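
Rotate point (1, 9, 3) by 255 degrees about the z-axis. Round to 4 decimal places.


x' = 1*cos(255) - 9*sin(255) = 8.4345
y' = 1*sin(255) + 9*cos(255) = -3.2953
z' = 3

(8.4345, -3.2953, 3)


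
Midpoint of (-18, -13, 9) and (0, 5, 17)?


Midpoint = ((-18+0)/2, (-13+5)/2, (9+17)/2) = (-9, -4, 13)

(-9, -4, 13)


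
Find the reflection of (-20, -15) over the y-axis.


Reflection across y-axis: (x, y) -> (-x, y)
(-20, -15) -> (20, -15)

(20, -15)


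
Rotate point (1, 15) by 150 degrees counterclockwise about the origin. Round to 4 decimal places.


x' = 1*cos(150) - 15*sin(150) = -8.366
y' = 1*sin(150) + 15*cos(150) = -12.4904

(-8.366, -12.4904)


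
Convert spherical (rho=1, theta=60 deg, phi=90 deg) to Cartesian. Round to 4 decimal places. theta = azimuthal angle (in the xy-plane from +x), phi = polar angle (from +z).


x = 1 * sin(90) * cos(60) = 0.5
y = 1 * sin(90) * sin(60) = 0.866
z = 1 * cos(90) = 0

(0.5, 0.866, 0)


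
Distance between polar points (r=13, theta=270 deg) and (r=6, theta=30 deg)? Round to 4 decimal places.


d = sqrt(r1^2 + r2^2 - 2*r1*r2*cos(t2-t1))
d = sqrt(13^2 + 6^2 - 2*13*6*cos(30-270)) = 16.8226

16.8226


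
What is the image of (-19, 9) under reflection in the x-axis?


Reflection across x-axis: (x, y) -> (x, -y)
(-19, 9) -> (-19, -9)

(-19, -9)


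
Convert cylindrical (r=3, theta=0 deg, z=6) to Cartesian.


x = 3 * cos(0) = 3
y = 3 * sin(0) = 0
z = 6

(3, 0, 6)


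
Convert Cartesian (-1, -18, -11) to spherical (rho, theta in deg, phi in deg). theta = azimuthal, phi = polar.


rho = sqrt((-1)^2 + (-18)^2 + (-11)^2) = 21.1187
theta = atan2(-18, -1) = 266.8202 deg
phi = acos(-11/21.1187) = 121.3903 deg

rho = 21.1187, theta = 266.8202 deg, phi = 121.3903 deg


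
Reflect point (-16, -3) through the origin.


Reflection through origin: (x, y) -> (-x, -y)
(-16, -3) -> (16, 3)

(16, 3)


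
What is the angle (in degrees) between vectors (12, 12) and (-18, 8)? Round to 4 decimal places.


dot = 12*-18 + 12*8 = -120
|u| = 16.9706, |v| = 19.6977
cos(angle) = -0.359
angle = 111.0375 degrees

111.0375 degrees


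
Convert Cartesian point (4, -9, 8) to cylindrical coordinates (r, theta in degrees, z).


r = sqrt(4^2 + (-9)^2) = 9.8489
theta = atan2(-9, 4) = 293.9625 deg
z = 8

r = 9.8489, theta = 293.9625 deg, z = 8


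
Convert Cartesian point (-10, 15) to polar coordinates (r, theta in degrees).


r = sqrt((-10)^2 + 15^2) = 18.0278
theta = atan2(15, -10) = 123.6901 degrees

r = 18.0278, theta = 123.6901 degrees


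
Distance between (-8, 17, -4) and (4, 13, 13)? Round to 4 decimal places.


d = sqrt((4--8)^2 + (13-17)^2 + (13--4)^2) = 21.1896

21.1896


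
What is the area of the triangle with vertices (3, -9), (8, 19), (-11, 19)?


Area = |x1(y2-y3) + x2(y3-y1) + x3(y1-y2)| / 2
= |3*(19-19) + 8*(19--9) + -11*(-9-19)| / 2
= 266

266


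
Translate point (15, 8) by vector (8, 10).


Translation: (x+dx, y+dy) = (15+8, 8+10) = (23, 18)

(23, 18)


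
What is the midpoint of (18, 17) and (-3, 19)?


Midpoint = ((18+-3)/2, (17+19)/2) = (7.5, 18)

(7.5, 18)


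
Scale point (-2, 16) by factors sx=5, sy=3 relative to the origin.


Scaling: (x*sx, y*sy) = (-2*5, 16*3) = (-10, 48)

(-10, 48)


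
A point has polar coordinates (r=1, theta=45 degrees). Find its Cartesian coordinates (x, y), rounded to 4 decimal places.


x = 1 * cos(45) = 0.7071
y = 1 * sin(45) = 0.7071

(0.7071, 0.7071)


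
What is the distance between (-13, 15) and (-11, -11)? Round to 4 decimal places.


d = sqrt((-11--13)^2 + (-11-15)^2) = 26.0768

26.0768


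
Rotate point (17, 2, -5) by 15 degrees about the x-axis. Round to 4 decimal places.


x' = 17
y' = 2*cos(15) - -5*sin(15) = 3.2259
z' = 2*sin(15) + -5*cos(15) = -4.312

(17, 3.2259, -4.312)


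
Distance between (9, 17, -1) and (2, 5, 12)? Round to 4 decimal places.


d = sqrt((2-9)^2 + (5-17)^2 + (12--1)^2) = 19.0263

19.0263


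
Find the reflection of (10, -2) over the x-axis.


Reflection across x-axis: (x, y) -> (x, -y)
(10, -2) -> (10, 2)

(10, 2)


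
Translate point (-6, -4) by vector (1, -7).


Translation: (x+dx, y+dy) = (-6+1, -4+-7) = (-5, -11)

(-5, -11)


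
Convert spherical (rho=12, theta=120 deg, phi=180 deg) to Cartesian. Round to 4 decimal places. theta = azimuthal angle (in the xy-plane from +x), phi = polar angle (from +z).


x = 12 * sin(180) * cos(120) = 0
y = 12 * sin(180) * sin(120) = 0
z = 12 * cos(180) = -12

(0, 0, -12)


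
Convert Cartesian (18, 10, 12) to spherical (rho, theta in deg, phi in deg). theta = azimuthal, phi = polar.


rho = sqrt(18^2 + 10^2 + 12^2) = 23.8328
theta = atan2(10, 18) = 29.0546 deg
phi = acos(12/23.8328) = 59.7676 deg

rho = 23.8328, theta = 29.0546 deg, phi = 59.7676 deg


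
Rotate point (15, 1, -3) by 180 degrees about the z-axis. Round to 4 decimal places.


x' = 15*cos(180) - 1*sin(180) = -15
y' = 15*sin(180) + 1*cos(180) = -1
z' = -3

(-15, -1, -3)


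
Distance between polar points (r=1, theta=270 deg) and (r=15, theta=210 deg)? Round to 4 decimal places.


d = sqrt(r1^2 + r2^2 - 2*r1*r2*cos(t2-t1))
d = sqrt(1^2 + 15^2 - 2*1*15*cos(210-270)) = 14.5258

14.5258


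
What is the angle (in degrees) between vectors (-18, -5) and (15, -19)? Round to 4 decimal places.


dot = -18*15 + -5*-19 = -175
|u| = 18.6815, |v| = 24.2074
cos(angle) = -0.387
angle = 112.7661 degrees

112.7661 degrees


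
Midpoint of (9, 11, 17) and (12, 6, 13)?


Midpoint = ((9+12)/2, (11+6)/2, (17+13)/2) = (10.5, 8.5, 15)

(10.5, 8.5, 15)


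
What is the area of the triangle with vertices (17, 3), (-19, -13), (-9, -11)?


Area = |x1(y2-y3) + x2(y3-y1) + x3(y1-y2)| / 2
= |17*(-13--11) + -19*(-11-3) + -9*(3--13)| / 2
= 44

44


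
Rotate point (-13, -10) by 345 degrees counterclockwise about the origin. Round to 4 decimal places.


x' = -13*cos(345) - -10*sin(345) = -15.1452
y' = -13*sin(345) + -10*cos(345) = -6.2946

(-15.1452, -6.2946)


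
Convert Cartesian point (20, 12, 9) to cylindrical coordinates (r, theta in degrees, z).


r = sqrt(20^2 + 12^2) = 23.3238
theta = atan2(12, 20) = 30.9638 deg
z = 9

r = 23.3238, theta = 30.9638 deg, z = 9


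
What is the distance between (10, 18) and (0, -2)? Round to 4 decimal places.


d = sqrt((0-10)^2 + (-2-18)^2) = 22.3607

22.3607


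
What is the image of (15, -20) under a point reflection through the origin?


Reflection through origin: (x, y) -> (-x, -y)
(15, -20) -> (-15, 20)

(-15, 20)


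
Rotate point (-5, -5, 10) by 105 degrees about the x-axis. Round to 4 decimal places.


x' = -5
y' = -5*cos(105) - 10*sin(105) = -8.3652
z' = -5*sin(105) + 10*cos(105) = -7.4178

(-5, -8.3652, -7.4178)


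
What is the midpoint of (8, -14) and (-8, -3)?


Midpoint = ((8+-8)/2, (-14+-3)/2) = (0, -8.5)

(0, -8.5)


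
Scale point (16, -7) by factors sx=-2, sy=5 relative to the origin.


Scaling: (x*sx, y*sy) = (16*-2, -7*5) = (-32, -35)

(-32, -35)


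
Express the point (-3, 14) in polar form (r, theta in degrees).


r = sqrt((-3)^2 + 14^2) = 14.3178
theta = atan2(14, -3) = 102.0948 degrees

r = 14.3178, theta = 102.0948 degrees


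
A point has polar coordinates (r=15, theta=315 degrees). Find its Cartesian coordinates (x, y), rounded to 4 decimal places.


x = 15 * cos(315) = 10.6066
y = 15 * sin(315) = -10.6066

(10.6066, -10.6066)


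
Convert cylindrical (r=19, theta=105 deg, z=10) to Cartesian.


x = 19 * cos(105) = -4.9176
y = 19 * sin(105) = 18.3526
z = 10

(-4.9176, 18.3526, 10)


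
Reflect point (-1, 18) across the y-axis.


Reflection across y-axis: (x, y) -> (-x, y)
(-1, 18) -> (1, 18)

(1, 18)


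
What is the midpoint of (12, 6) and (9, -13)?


Midpoint = ((12+9)/2, (6+-13)/2) = (10.5, -3.5)

(10.5, -3.5)


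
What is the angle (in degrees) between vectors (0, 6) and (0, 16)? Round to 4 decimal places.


dot = 0*0 + 6*16 = 96
|u| = 6, |v| = 16
cos(angle) = 1
angle = 0 degrees

0 degrees


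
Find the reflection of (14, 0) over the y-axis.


Reflection across y-axis: (x, y) -> (-x, y)
(14, 0) -> (-14, 0)

(-14, 0)


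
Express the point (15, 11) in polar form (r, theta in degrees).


r = sqrt(15^2 + 11^2) = 18.6011
theta = atan2(11, 15) = 36.2538 degrees

r = 18.6011, theta = 36.2538 degrees


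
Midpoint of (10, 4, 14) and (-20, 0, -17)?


Midpoint = ((10+-20)/2, (4+0)/2, (14+-17)/2) = (-5, 2, -1.5)

(-5, 2, -1.5)


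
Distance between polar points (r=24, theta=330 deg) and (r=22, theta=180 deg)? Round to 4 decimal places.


d = sqrt(r1^2 + r2^2 - 2*r1*r2*cos(t2-t1))
d = sqrt(24^2 + 22^2 - 2*24*22*cos(180-330)) = 44.4356

44.4356


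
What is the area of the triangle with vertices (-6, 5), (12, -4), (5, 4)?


Area = |x1(y2-y3) + x2(y3-y1) + x3(y1-y2)| / 2
= |-6*(-4-4) + 12*(4-5) + 5*(5--4)| / 2
= 40.5

40.5


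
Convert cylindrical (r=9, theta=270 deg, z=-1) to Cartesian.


x = 9 * cos(270) = 0
y = 9 * sin(270) = -9
z = -1

(0, -9, -1)


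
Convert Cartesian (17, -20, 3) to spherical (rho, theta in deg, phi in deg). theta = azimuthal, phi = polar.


rho = sqrt(17^2 + (-20)^2 + 3^2) = 26.4197
theta = atan2(-20, 17) = 310.3645 deg
phi = acos(3/26.4197) = 83.4799 deg

rho = 26.4197, theta = 310.3645 deg, phi = 83.4799 deg


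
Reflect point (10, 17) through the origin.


Reflection through origin: (x, y) -> (-x, -y)
(10, 17) -> (-10, -17)

(-10, -17)


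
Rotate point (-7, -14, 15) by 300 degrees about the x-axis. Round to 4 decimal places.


x' = -7
y' = -14*cos(300) - 15*sin(300) = 5.9904
z' = -14*sin(300) + 15*cos(300) = 19.6244

(-7, 5.9904, 19.6244)


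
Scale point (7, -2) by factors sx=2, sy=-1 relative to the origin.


Scaling: (x*sx, y*sy) = (7*2, -2*-1) = (14, 2)

(14, 2)


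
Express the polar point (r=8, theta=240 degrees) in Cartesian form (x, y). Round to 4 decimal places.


x = 8 * cos(240) = -4
y = 8 * sin(240) = -6.9282

(-4, -6.9282)


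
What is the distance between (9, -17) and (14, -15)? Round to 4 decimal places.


d = sqrt((14-9)^2 + (-15--17)^2) = 5.3852

5.3852


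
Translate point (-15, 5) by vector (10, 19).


Translation: (x+dx, y+dy) = (-15+10, 5+19) = (-5, 24)

(-5, 24)


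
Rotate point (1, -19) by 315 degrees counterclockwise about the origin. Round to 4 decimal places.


x' = 1*cos(315) - -19*sin(315) = -12.7279
y' = 1*sin(315) + -19*cos(315) = -14.1421

(-12.7279, -14.1421)


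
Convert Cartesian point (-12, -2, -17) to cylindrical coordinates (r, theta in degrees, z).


r = sqrt((-12)^2 + (-2)^2) = 12.1655
theta = atan2(-2, -12) = 189.4623 deg
z = -17

r = 12.1655, theta = 189.4623 deg, z = -17


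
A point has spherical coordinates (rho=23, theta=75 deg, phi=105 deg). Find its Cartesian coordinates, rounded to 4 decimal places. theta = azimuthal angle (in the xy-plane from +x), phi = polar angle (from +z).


x = 23 * sin(105) * cos(75) = 5.75
y = 23 * sin(105) * sin(75) = 21.4593
z = 23 * cos(105) = -5.9528

(5.75, 21.4593, -5.9528)


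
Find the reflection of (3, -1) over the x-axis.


Reflection across x-axis: (x, y) -> (x, -y)
(3, -1) -> (3, 1)

(3, 1)


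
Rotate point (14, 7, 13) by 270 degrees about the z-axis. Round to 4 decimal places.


x' = 14*cos(270) - 7*sin(270) = 7
y' = 14*sin(270) + 7*cos(270) = -14
z' = 13

(7, -14, 13)


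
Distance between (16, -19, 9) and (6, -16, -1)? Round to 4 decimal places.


d = sqrt((6-16)^2 + (-16--19)^2 + (-1-9)^2) = 14.4568

14.4568


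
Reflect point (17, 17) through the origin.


Reflection through origin: (x, y) -> (-x, -y)
(17, 17) -> (-17, -17)

(-17, -17)


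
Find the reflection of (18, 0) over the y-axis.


Reflection across y-axis: (x, y) -> (-x, y)
(18, 0) -> (-18, 0)

(-18, 0)


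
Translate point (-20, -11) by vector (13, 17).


Translation: (x+dx, y+dy) = (-20+13, -11+17) = (-7, 6)

(-7, 6)


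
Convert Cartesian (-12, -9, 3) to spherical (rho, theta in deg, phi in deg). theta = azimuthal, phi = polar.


rho = sqrt((-12)^2 + (-9)^2 + 3^2) = 15.2971
theta = atan2(-9, -12) = 216.8699 deg
phi = acos(3/15.2971) = 78.6901 deg

rho = 15.2971, theta = 216.8699 deg, phi = 78.6901 deg


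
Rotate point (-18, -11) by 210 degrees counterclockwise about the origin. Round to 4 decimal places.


x' = -18*cos(210) - -11*sin(210) = 10.0885
y' = -18*sin(210) + -11*cos(210) = 18.5263

(10.0885, 18.5263)


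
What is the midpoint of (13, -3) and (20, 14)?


Midpoint = ((13+20)/2, (-3+14)/2) = (16.5, 5.5)

(16.5, 5.5)


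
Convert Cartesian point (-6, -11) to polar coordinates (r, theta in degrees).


r = sqrt((-6)^2 + (-11)^2) = 12.53
theta = atan2(-11, -6) = 241.3895 degrees

r = 12.53, theta = 241.3895 degrees


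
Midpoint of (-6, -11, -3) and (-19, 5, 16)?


Midpoint = ((-6+-19)/2, (-11+5)/2, (-3+16)/2) = (-12.5, -3, 6.5)

(-12.5, -3, 6.5)


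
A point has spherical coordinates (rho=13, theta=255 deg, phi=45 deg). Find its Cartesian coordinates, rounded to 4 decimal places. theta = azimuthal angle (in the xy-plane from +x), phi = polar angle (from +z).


x = 13 * sin(45) * cos(255) = -2.3792
y = 13 * sin(45) * sin(255) = -8.8792
z = 13 * cos(45) = 9.1924

(-2.3792, -8.8792, 9.1924)


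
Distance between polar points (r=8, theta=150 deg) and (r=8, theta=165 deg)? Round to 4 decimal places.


d = sqrt(r1^2 + r2^2 - 2*r1*r2*cos(t2-t1))
d = sqrt(8^2 + 8^2 - 2*8*8*cos(165-150)) = 2.0884

2.0884


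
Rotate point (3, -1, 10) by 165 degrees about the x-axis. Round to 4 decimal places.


x' = 3
y' = -1*cos(165) - 10*sin(165) = -1.6223
z' = -1*sin(165) + 10*cos(165) = -9.9181

(3, -1.6223, -9.9181)


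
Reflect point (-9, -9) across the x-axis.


Reflection across x-axis: (x, y) -> (x, -y)
(-9, -9) -> (-9, 9)

(-9, 9)


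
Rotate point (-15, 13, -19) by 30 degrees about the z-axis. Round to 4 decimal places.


x' = -15*cos(30) - 13*sin(30) = -19.4904
y' = -15*sin(30) + 13*cos(30) = 3.7583
z' = -19

(-19.4904, 3.7583, -19)


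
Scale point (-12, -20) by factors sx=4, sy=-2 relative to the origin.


Scaling: (x*sx, y*sy) = (-12*4, -20*-2) = (-48, 40)

(-48, 40)


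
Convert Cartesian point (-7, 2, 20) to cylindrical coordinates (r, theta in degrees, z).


r = sqrt((-7)^2 + 2^2) = 7.2801
theta = atan2(2, -7) = 164.0546 deg
z = 20

r = 7.2801, theta = 164.0546 deg, z = 20


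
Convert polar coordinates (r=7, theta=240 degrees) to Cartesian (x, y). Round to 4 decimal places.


x = 7 * cos(240) = -3.5
y = 7 * sin(240) = -6.0622

(-3.5, -6.0622)


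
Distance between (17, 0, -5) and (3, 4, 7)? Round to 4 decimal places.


d = sqrt((3-17)^2 + (4-0)^2 + (7--5)^2) = 18.868

18.868


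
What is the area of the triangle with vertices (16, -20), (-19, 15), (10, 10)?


Area = |x1(y2-y3) + x2(y3-y1) + x3(y1-y2)| / 2
= |16*(15-10) + -19*(10--20) + 10*(-20-15)| / 2
= 420

420


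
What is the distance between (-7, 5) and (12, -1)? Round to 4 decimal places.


d = sqrt((12--7)^2 + (-1-5)^2) = 19.9249

19.9249


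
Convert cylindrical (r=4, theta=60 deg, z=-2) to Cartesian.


x = 4 * cos(60) = 2
y = 4 * sin(60) = 3.4641
z = -2

(2, 3.4641, -2)


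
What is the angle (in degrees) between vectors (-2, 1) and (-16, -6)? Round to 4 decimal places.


dot = -2*-16 + 1*-6 = 26
|u| = 2.2361, |v| = 17.088
cos(angle) = 0.6805
angle = 47.1211 degrees

47.1211 degrees


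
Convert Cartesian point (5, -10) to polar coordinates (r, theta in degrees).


r = sqrt(5^2 + (-10)^2) = 11.1803
theta = atan2(-10, 5) = 296.5651 degrees

r = 11.1803, theta = 296.5651 degrees


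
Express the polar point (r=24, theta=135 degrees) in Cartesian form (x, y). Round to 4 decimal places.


x = 24 * cos(135) = -16.9706
y = 24 * sin(135) = 16.9706

(-16.9706, 16.9706)


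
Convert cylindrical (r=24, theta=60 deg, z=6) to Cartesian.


x = 24 * cos(60) = 12
y = 24 * sin(60) = 20.7846
z = 6

(12, 20.7846, 6)


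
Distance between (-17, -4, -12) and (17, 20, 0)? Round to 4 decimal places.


d = sqrt((17--17)^2 + (20--4)^2 + (0--12)^2) = 43.3128

43.3128


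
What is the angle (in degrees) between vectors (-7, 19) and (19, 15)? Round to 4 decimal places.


dot = -7*19 + 19*15 = 152
|u| = 20.2485, |v| = 24.2074
cos(angle) = 0.3101
angle = 71.9347 degrees

71.9347 degrees


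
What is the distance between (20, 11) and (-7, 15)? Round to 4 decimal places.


d = sqrt((-7-20)^2 + (15-11)^2) = 27.2947

27.2947


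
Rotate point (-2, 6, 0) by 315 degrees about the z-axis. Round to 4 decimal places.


x' = -2*cos(315) - 6*sin(315) = 2.8284
y' = -2*sin(315) + 6*cos(315) = 5.6569
z' = 0

(2.8284, 5.6569, 0)


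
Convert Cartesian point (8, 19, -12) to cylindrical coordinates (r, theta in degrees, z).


r = sqrt(8^2 + 19^2) = 20.6155
theta = atan2(19, 8) = 67.1663 deg
z = -12

r = 20.6155, theta = 67.1663 deg, z = -12


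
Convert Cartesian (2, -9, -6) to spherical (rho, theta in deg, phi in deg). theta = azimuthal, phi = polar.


rho = sqrt(2^2 + (-9)^2 + (-6)^2) = 11
theta = atan2(-9, 2) = 282.5288 deg
phi = acos(-6/11) = 123.0557 deg

rho = 11, theta = 282.5288 deg, phi = 123.0557 deg


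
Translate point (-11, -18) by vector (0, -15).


Translation: (x+dx, y+dy) = (-11+0, -18+-15) = (-11, -33)

(-11, -33)


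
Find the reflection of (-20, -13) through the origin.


Reflection through origin: (x, y) -> (-x, -y)
(-20, -13) -> (20, 13)

(20, 13)


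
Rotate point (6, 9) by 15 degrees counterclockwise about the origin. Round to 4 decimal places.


x' = 6*cos(15) - 9*sin(15) = 3.4662
y' = 6*sin(15) + 9*cos(15) = 10.2462

(3.4662, 10.2462)


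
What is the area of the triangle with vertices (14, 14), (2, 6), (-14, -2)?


Area = |x1(y2-y3) + x2(y3-y1) + x3(y1-y2)| / 2
= |14*(6--2) + 2*(-2-14) + -14*(14-6)| / 2
= 16

16


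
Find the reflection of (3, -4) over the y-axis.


Reflection across y-axis: (x, y) -> (-x, y)
(3, -4) -> (-3, -4)

(-3, -4)


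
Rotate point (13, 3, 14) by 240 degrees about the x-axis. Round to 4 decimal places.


x' = 13
y' = 3*cos(240) - 14*sin(240) = 10.6244
z' = 3*sin(240) + 14*cos(240) = -9.5981

(13, 10.6244, -9.5981)


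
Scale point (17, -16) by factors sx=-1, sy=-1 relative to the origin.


Scaling: (x*sx, y*sy) = (17*-1, -16*-1) = (-17, 16)

(-17, 16)


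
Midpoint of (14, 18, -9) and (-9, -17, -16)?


Midpoint = ((14+-9)/2, (18+-17)/2, (-9+-16)/2) = (2.5, 0.5, -12.5)

(2.5, 0.5, -12.5)


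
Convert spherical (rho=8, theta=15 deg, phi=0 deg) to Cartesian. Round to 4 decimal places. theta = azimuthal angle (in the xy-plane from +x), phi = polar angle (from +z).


x = 8 * sin(0) * cos(15) = 0
y = 8 * sin(0) * sin(15) = 0
z = 8 * cos(0) = 8

(0, 0, 8)


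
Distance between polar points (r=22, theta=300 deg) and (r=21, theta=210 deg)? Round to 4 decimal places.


d = sqrt(r1^2 + r2^2 - 2*r1*r2*cos(t2-t1))
d = sqrt(22^2 + 21^2 - 2*22*21*cos(210-300)) = 30.4138

30.4138


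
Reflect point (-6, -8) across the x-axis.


Reflection across x-axis: (x, y) -> (x, -y)
(-6, -8) -> (-6, 8)

(-6, 8)


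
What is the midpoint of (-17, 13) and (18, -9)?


Midpoint = ((-17+18)/2, (13+-9)/2) = (0.5, 2)

(0.5, 2)


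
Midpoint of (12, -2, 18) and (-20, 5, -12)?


Midpoint = ((12+-20)/2, (-2+5)/2, (18+-12)/2) = (-4, 1.5, 3)

(-4, 1.5, 3)


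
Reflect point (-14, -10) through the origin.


Reflection through origin: (x, y) -> (-x, -y)
(-14, -10) -> (14, 10)

(14, 10)


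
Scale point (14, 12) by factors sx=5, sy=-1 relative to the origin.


Scaling: (x*sx, y*sy) = (14*5, 12*-1) = (70, -12)

(70, -12)


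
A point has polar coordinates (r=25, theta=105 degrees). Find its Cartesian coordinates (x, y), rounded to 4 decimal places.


x = 25 * cos(105) = -6.4705
y = 25 * sin(105) = 24.1481

(-6.4705, 24.1481)


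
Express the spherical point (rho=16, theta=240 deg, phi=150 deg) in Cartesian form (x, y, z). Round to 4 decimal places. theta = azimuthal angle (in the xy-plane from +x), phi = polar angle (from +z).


x = 16 * sin(150) * cos(240) = -4
y = 16 * sin(150) * sin(240) = -6.9282
z = 16 * cos(150) = -13.8564

(-4, -6.9282, -13.8564)


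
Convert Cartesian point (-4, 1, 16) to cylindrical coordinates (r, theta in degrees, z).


r = sqrt((-4)^2 + 1^2) = 4.1231
theta = atan2(1, -4) = 165.9638 deg
z = 16

r = 4.1231, theta = 165.9638 deg, z = 16


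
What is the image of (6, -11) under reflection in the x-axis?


Reflection across x-axis: (x, y) -> (x, -y)
(6, -11) -> (6, 11)

(6, 11)


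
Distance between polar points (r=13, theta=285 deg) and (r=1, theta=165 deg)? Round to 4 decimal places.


d = sqrt(r1^2 + r2^2 - 2*r1*r2*cos(t2-t1))
d = sqrt(13^2 + 1^2 - 2*13*1*cos(165-285)) = 13.5277

13.5277


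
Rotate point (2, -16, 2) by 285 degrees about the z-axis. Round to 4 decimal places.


x' = 2*cos(285) - -16*sin(285) = -14.9372
y' = 2*sin(285) + -16*cos(285) = -6.073
z' = 2

(-14.9372, -6.073, 2)


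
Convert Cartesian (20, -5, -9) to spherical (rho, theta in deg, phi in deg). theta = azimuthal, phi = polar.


rho = sqrt(20^2 + (-5)^2 + (-9)^2) = 22.4944
theta = atan2(-5, 20) = 345.9638 deg
phi = acos(-9/22.4944) = 113.5844 deg

rho = 22.4944, theta = 345.9638 deg, phi = 113.5844 deg


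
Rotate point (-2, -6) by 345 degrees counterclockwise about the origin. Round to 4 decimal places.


x' = -2*cos(345) - -6*sin(345) = -3.4848
y' = -2*sin(345) + -6*cos(345) = -5.2779

(-3.4848, -5.2779)


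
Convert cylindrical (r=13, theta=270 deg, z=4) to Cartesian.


x = 13 * cos(270) = 0
y = 13 * sin(270) = -13
z = 4

(0, -13, 4)


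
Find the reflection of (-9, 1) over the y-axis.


Reflection across y-axis: (x, y) -> (-x, y)
(-9, 1) -> (9, 1)

(9, 1)


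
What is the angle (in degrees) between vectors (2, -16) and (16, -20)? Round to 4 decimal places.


dot = 2*16 + -16*-20 = 352
|u| = 16.1245, |v| = 25.6125
cos(angle) = 0.8523
angle = 31.5348 degrees

31.5348 degrees


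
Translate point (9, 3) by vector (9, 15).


Translation: (x+dx, y+dy) = (9+9, 3+15) = (18, 18)

(18, 18)


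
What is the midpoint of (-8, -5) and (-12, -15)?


Midpoint = ((-8+-12)/2, (-5+-15)/2) = (-10, -10)

(-10, -10)


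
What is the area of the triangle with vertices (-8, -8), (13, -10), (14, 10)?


Area = |x1(y2-y3) + x2(y3-y1) + x3(y1-y2)| / 2
= |-8*(-10-10) + 13*(10--8) + 14*(-8--10)| / 2
= 211

211


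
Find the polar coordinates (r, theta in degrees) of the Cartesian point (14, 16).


r = sqrt(14^2 + 16^2) = 21.2603
theta = atan2(16, 14) = 48.8141 degrees

r = 21.2603, theta = 48.8141 degrees


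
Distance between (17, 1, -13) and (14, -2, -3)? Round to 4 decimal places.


d = sqrt((14-17)^2 + (-2-1)^2 + (-3--13)^2) = 10.8628

10.8628


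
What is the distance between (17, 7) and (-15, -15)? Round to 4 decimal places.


d = sqrt((-15-17)^2 + (-15-7)^2) = 38.833

38.833


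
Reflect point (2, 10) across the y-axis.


Reflection across y-axis: (x, y) -> (-x, y)
(2, 10) -> (-2, 10)

(-2, 10)


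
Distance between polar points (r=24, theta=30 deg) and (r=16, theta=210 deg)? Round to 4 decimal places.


d = sqrt(r1^2 + r2^2 - 2*r1*r2*cos(t2-t1))
d = sqrt(24^2 + 16^2 - 2*24*16*cos(210-30)) = 40

40


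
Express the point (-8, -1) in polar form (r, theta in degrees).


r = sqrt((-8)^2 + (-1)^2) = 8.0623
theta = atan2(-1, -8) = 187.125 degrees

r = 8.0623, theta = 187.125 degrees


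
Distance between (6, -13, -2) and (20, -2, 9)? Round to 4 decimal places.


d = sqrt((20-6)^2 + (-2--13)^2 + (9--2)^2) = 20.9284

20.9284


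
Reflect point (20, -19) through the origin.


Reflection through origin: (x, y) -> (-x, -y)
(20, -19) -> (-20, 19)

(-20, 19)


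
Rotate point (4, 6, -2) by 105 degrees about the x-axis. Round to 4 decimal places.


x' = 4
y' = 6*cos(105) - -2*sin(105) = 0.3789
z' = 6*sin(105) + -2*cos(105) = 6.3132

(4, 0.3789, 6.3132)


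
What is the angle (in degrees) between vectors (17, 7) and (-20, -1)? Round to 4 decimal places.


dot = 17*-20 + 7*-1 = -347
|u| = 18.3848, |v| = 20.025
cos(angle) = -0.9425
angle = 160.4823 degrees

160.4823 degrees


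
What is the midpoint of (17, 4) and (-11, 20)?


Midpoint = ((17+-11)/2, (4+20)/2) = (3, 12)

(3, 12)


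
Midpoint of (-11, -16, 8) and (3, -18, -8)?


Midpoint = ((-11+3)/2, (-16+-18)/2, (8+-8)/2) = (-4, -17, 0)

(-4, -17, 0)


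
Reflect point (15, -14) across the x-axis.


Reflection across x-axis: (x, y) -> (x, -y)
(15, -14) -> (15, 14)

(15, 14)


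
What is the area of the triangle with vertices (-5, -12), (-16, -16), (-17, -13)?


Area = |x1(y2-y3) + x2(y3-y1) + x3(y1-y2)| / 2
= |-5*(-16--13) + -16*(-13--12) + -17*(-12--16)| / 2
= 18.5

18.5


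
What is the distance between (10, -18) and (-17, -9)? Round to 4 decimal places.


d = sqrt((-17-10)^2 + (-9--18)^2) = 28.4605

28.4605


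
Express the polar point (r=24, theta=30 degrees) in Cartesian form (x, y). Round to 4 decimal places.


x = 24 * cos(30) = 20.7846
y = 24 * sin(30) = 12

(20.7846, 12)


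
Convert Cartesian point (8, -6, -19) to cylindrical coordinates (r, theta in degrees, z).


r = sqrt(8^2 + (-6)^2) = 10
theta = atan2(-6, 8) = 323.1301 deg
z = -19

r = 10, theta = 323.1301 deg, z = -19


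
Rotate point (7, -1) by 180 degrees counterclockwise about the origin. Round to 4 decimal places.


x' = 7*cos(180) - -1*sin(180) = -7
y' = 7*sin(180) + -1*cos(180) = 1

(-7, 1)


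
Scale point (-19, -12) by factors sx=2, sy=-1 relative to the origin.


Scaling: (x*sx, y*sy) = (-19*2, -12*-1) = (-38, 12)

(-38, 12)


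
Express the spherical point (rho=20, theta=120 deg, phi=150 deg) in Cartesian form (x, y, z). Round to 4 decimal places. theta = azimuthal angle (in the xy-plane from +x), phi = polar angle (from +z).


x = 20 * sin(150) * cos(120) = -5
y = 20 * sin(150) * sin(120) = 8.6603
z = 20 * cos(150) = -17.3205

(-5, 8.6603, -17.3205)


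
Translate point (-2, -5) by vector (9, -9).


Translation: (x+dx, y+dy) = (-2+9, -5+-9) = (7, -14)

(7, -14)


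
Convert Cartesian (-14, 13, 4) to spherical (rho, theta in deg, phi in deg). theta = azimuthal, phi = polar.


rho = sqrt((-14)^2 + 13^2 + 4^2) = 19.5192
theta = atan2(13, -14) = 137.1211 deg
phi = acos(4/19.5192) = 78.1748 deg

rho = 19.5192, theta = 137.1211 deg, phi = 78.1748 deg


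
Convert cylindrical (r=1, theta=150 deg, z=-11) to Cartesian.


x = 1 * cos(150) = -0.866
y = 1 * sin(150) = 0.5
z = -11

(-0.866, 0.5, -11)


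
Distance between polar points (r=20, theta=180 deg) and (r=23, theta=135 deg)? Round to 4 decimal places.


d = sqrt(r1^2 + r2^2 - 2*r1*r2*cos(t2-t1))
d = sqrt(20^2 + 23^2 - 2*20*23*cos(135-180)) = 16.6872

16.6872


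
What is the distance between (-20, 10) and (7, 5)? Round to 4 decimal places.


d = sqrt((7--20)^2 + (5-10)^2) = 27.4591

27.4591


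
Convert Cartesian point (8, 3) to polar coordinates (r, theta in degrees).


r = sqrt(8^2 + 3^2) = 8.544
theta = atan2(3, 8) = 20.556 degrees

r = 8.544, theta = 20.556 degrees


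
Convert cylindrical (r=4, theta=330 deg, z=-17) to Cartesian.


x = 4 * cos(330) = 3.4641
y = 4 * sin(330) = -2
z = -17

(3.4641, -2, -17)


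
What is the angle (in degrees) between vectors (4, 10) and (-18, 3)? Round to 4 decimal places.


dot = 4*-18 + 10*3 = -42
|u| = 10.7703, |v| = 18.2483
cos(angle) = -0.2137
angle = 102.3391 degrees

102.3391 degrees


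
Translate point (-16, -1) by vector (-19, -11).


Translation: (x+dx, y+dy) = (-16+-19, -1+-11) = (-35, -12)

(-35, -12)


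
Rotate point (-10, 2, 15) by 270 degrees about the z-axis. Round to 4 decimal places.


x' = -10*cos(270) - 2*sin(270) = 2
y' = -10*sin(270) + 2*cos(270) = 10
z' = 15

(2, 10, 15)


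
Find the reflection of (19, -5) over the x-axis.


Reflection across x-axis: (x, y) -> (x, -y)
(19, -5) -> (19, 5)

(19, 5)


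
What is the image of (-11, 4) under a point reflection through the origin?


Reflection through origin: (x, y) -> (-x, -y)
(-11, 4) -> (11, -4)

(11, -4)


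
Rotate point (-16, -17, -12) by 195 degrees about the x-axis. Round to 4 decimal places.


x' = -16
y' = -17*cos(195) - -12*sin(195) = 13.3149
z' = -17*sin(195) + -12*cos(195) = 15.991

(-16, 13.3149, 15.991)


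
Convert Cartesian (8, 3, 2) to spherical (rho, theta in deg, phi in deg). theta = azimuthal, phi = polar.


rho = sqrt(8^2 + 3^2 + 2^2) = 8.775
theta = atan2(3, 8) = 20.556 deg
phi = acos(2/8.775) = 76.8253 deg

rho = 8.775, theta = 20.556 deg, phi = 76.8253 deg


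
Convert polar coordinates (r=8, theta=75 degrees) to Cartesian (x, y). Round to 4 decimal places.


x = 8 * cos(75) = 2.0706
y = 8 * sin(75) = 7.7274

(2.0706, 7.7274)


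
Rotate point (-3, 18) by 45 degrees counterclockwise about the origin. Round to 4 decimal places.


x' = -3*cos(45) - 18*sin(45) = -14.8492
y' = -3*sin(45) + 18*cos(45) = 10.6066

(-14.8492, 10.6066)


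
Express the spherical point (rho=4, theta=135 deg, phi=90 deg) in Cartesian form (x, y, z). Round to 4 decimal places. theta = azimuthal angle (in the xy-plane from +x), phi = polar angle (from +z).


x = 4 * sin(90) * cos(135) = -2.8284
y = 4 * sin(90) * sin(135) = 2.8284
z = 4 * cos(90) = 0

(-2.8284, 2.8284, 0)


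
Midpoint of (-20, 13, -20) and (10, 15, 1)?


Midpoint = ((-20+10)/2, (13+15)/2, (-20+1)/2) = (-5, 14, -9.5)

(-5, 14, -9.5)


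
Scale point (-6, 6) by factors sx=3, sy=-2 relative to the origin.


Scaling: (x*sx, y*sy) = (-6*3, 6*-2) = (-18, -12)

(-18, -12)


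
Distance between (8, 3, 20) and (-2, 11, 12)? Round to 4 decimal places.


d = sqrt((-2-8)^2 + (11-3)^2 + (12-20)^2) = 15.0997

15.0997


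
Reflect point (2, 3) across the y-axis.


Reflection across y-axis: (x, y) -> (-x, y)
(2, 3) -> (-2, 3)

(-2, 3)


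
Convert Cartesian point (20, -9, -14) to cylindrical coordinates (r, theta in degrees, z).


r = sqrt(20^2 + (-9)^2) = 21.9317
theta = atan2(-9, 20) = 335.7723 deg
z = -14

r = 21.9317, theta = 335.7723 deg, z = -14


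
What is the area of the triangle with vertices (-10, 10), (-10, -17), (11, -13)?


Area = |x1(y2-y3) + x2(y3-y1) + x3(y1-y2)| / 2
= |-10*(-17--13) + -10*(-13-10) + 11*(10--17)| / 2
= 283.5

283.5


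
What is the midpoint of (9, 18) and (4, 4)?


Midpoint = ((9+4)/2, (18+4)/2) = (6.5, 11)

(6.5, 11)


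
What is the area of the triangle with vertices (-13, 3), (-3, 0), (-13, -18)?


Area = |x1(y2-y3) + x2(y3-y1) + x3(y1-y2)| / 2
= |-13*(0--18) + -3*(-18-3) + -13*(3-0)| / 2
= 105

105


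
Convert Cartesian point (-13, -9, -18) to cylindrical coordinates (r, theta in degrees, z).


r = sqrt((-13)^2 + (-9)^2) = 15.8114
theta = atan2(-9, -13) = 214.6952 deg
z = -18

r = 15.8114, theta = 214.6952 deg, z = -18


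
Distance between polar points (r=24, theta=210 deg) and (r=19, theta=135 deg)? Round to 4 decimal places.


d = sqrt(r1^2 + r2^2 - 2*r1*r2*cos(t2-t1))
d = sqrt(24^2 + 19^2 - 2*24*19*cos(135-210)) = 26.4756

26.4756


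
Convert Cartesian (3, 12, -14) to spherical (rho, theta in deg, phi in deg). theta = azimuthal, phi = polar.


rho = sqrt(3^2 + 12^2 + (-14)^2) = 18.6815
theta = atan2(12, 3) = 75.9638 deg
phi = acos(-14/18.6815) = 138.5387 deg

rho = 18.6815, theta = 75.9638 deg, phi = 138.5387 deg


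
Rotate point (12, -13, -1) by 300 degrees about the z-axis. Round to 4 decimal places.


x' = 12*cos(300) - -13*sin(300) = -5.2583
y' = 12*sin(300) + -13*cos(300) = -16.8923
z' = -1

(-5.2583, -16.8923, -1)


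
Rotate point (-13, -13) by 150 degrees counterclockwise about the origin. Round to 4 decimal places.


x' = -13*cos(150) - -13*sin(150) = 17.7583
y' = -13*sin(150) + -13*cos(150) = 4.7583

(17.7583, 4.7583)


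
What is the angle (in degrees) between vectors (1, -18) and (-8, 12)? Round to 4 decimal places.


dot = 1*-8 + -18*12 = -224
|u| = 18.0278, |v| = 14.4222
cos(angle) = -0.8615
angle = 149.4898 degrees

149.4898 degrees


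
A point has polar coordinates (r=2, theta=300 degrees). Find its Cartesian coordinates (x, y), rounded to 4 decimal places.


x = 2 * cos(300) = 1
y = 2 * sin(300) = -1.7321

(1, -1.7321)


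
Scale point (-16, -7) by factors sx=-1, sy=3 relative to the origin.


Scaling: (x*sx, y*sy) = (-16*-1, -7*3) = (16, -21)

(16, -21)


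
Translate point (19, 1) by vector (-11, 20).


Translation: (x+dx, y+dy) = (19+-11, 1+20) = (8, 21)

(8, 21)


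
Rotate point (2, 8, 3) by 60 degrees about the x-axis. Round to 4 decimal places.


x' = 2
y' = 8*cos(60) - 3*sin(60) = 1.4019
z' = 8*sin(60) + 3*cos(60) = 8.4282

(2, 1.4019, 8.4282)


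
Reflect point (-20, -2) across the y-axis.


Reflection across y-axis: (x, y) -> (-x, y)
(-20, -2) -> (20, -2)

(20, -2)


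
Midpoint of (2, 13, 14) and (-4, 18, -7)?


Midpoint = ((2+-4)/2, (13+18)/2, (14+-7)/2) = (-1, 15.5, 3.5)

(-1, 15.5, 3.5)


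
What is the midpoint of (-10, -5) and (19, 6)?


Midpoint = ((-10+19)/2, (-5+6)/2) = (4.5, 0.5)

(4.5, 0.5)


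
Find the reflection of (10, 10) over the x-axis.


Reflection across x-axis: (x, y) -> (x, -y)
(10, 10) -> (10, -10)

(10, -10)


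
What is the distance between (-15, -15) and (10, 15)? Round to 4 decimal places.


d = sqrt((10--15)^2 + (15--15)^2) = 39.0512

39.0512


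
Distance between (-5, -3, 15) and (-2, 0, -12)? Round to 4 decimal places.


d = sqrt((-2--5)^2 + (0--3)^2 + (-12-15)^2) = 27.3313

27.3313


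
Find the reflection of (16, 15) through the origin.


Reflection through origin: (x, y) -> (-x, -y)
(16, 15) -> (-16, -15)

(-16, -15)


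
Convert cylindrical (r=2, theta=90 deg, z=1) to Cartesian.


x = 2 * cos(90) = 0
y = 2 * sin(90) = 2
z = 1

(0, 2, 1)


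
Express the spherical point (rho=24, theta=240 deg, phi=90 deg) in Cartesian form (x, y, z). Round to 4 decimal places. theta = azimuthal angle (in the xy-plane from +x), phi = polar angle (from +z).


x = 24 * sin(90) * cos(240) = -12
y = 24 * sin(90) * sin(240) = -20.7846
z = 24 * cos(90) = 0

(-12, -20.7846, 0)


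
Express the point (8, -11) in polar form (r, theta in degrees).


r = sqrt(8^2 + (-11)^2) = 13.6015
theta = atan2(-11, 8) = 306.0274 degrees

r = 13.6015, theta = 306.0274 degrees


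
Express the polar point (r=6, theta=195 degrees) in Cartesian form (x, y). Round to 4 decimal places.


x = 6 * cos(195) = -5.7956
y = 6 * sin(195) = -1.5529

(-5.7956, -1.5529)


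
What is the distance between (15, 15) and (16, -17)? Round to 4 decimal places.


d = sqrt((16-15)^2 + (-17-15)^2) = 32.0156

32.0156


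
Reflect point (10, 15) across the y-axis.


Reflection across y-axis: (x, y) -> (-x, y)
(10, 15) -> (-10, 15)

(-10, 15)


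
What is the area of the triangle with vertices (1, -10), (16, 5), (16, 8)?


Area = |x1(y2-y3) + x2(y3-y1) + x3(y1-y2)| / 2
= |1*(5-8) + 16*(8--10) + 16*(-10-5)| / 2
= 22.5

22.5


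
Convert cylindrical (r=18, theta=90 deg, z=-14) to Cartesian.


x = 18 * cos(90) = 0
y = 18 * sin(90) = 18
z = -14

(0, 18, -14)


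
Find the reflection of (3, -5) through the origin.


Reflection through origin: (x, y) -> (-x, -y)
(3, -5) -> (-3, 5)

(-3, 5)


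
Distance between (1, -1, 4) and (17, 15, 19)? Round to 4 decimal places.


d = sqrt((17-1)^2 + (15--1)^2 + (19-4)^2) = 27.1477

27.1477


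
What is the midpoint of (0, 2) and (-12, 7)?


Midpoint = ((0+-12)/2, (2+7)/2) = (-6, 4.5)

(-6, 4.5)


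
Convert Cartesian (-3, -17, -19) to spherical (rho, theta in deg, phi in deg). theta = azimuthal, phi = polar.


rho = sqrt((-3)^2 + (-17)^2 + (-19)^2) = 25.671
theta = atan2(-17, -3) = 259.992 deg
phi = acos(-19/25.671) = 137.7429 deg

rho = 25.671, theta = 259.992 deg, phi = 137.7429 deg


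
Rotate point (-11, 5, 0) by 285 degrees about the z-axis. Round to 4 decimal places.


x' = -11*cos(285) - 5*sin(285) = 1.9826
y' = -11*sin(285) + 5*cos(285) = 11.9193
z' = 0

(1.9826, 11.9193, 0)


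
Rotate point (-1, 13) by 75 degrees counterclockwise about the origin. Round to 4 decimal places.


x' = -1*cos(75) - 13*sin(75) = -12.8159
y' = -1*sin(75) + 13*cos(75) = 2.3987

(-12.8159, 2.3987)


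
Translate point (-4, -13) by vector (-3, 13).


Translation: (x+dx, y+dy) = (-4+-3, -13+13) = (-7, 0)

(-7, 0)


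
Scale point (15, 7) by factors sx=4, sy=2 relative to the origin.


Scaling: (x*sx, y*sy) = (15*4, 7*2) = (60, 14)

(60, 14)


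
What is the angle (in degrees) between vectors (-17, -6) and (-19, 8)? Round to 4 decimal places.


dot = -17*-19 + -6*8 = 275
|u| = 18.0278, |v| = 20.6155
cos(angle) = 0.7399
angle = 42.2737 degrees

42.2737 degrees


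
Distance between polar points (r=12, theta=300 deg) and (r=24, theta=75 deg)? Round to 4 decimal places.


d = sqrt(r1^2 + r2^2 - 2*r1*r2*cos(t2-t1))
d = sqrt(12^2 + 24^2 - 2*12*24*cos(75-300)) = 33.5752

33.5752


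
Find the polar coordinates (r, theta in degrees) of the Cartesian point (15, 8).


r = sqrt(15^2 + 8^2) = 17
theta = atan2(8, 15) = 28.0725 degrees

r = 17, theta = 28.0725 degrees


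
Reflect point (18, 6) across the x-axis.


Reflection across x-axis: (x, y) -> (x, -y)
(18, 6) -> (18, -6)

(18, -6)


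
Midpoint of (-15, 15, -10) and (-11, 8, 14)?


Midpoint = ((-15+-11)/2, (15+8)/2, (-10+14)/2) = (-13, 11.5, 2)

(-13, 11.5, 2)


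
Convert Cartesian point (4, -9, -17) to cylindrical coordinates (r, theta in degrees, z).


r = sqrt(4^2 + (-9)^2) = 9.8489
theta = atan2(-9, 4) = 293.9625 deg
z = -17

r = 9.8489, theta = 293.9625 deg, z = -17


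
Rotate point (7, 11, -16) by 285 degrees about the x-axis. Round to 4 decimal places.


x' = 7
y' = 11*cos(285) - -16*sin(285) = -12.6078
z' = 11*sin(285) + -16*cos(285) = -14.7663

(7, -12.6078, -14.7663)


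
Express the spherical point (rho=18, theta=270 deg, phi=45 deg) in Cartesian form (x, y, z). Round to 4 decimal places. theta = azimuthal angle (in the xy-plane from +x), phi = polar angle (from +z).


x = 18 * sin(45) * cos(270) = 0
y = 18 * sin(45) * sin(270) = -12.7279
z = 18 * cos(45) = 12.7279

(0, -12.7279, 12.7279)


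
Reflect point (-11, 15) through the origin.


Reflection through origin: (x, y) -> (-x, -y)
(-11, 15) -> (11, -15)

(11, -15)


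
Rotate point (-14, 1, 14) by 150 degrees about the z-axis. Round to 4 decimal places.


x' = -14*cos(150) - 1*sin(150) = 11.6244
y' = -14*sin(150) + 1*cos(150) = -7.866
z' = 14

(11.6244, -7.866, 14)


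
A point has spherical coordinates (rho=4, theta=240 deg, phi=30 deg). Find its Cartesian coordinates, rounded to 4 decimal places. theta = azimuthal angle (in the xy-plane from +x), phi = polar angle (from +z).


x = 4 * sin(30) * cos(240) = -1
y = 4 * sin(30) * sin(240) = -1.7321
z = 4 * cos(30) = 3.4641

(-1, -1.7321, 3.4641)


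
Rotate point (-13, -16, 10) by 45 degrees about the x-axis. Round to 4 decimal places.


x' = -13
y' = -16*cos(45) - 10*sin(45) = -18.3848
z' = -16*sin(45) + 10*cos(45) = -4.2426

(-13, -18.3848, -4.2426)


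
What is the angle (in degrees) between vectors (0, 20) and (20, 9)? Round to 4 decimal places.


dot = 0*20 + 20*9 = 180
|u| = 20, |v| = 21.9317
cos(angle) = 0.4104
angle = 65.7723 degrees

65.7723 degrees


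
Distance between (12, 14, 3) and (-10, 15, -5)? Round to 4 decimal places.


d = sqrt((-10-12)^2 + (15-14)^2 + (-5-3)^2) = 23.4307

23.4307


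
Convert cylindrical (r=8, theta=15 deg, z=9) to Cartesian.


x = 8 * cos(15) = 7.7274
y = 8 * sin(15) = 2.0706
z = 9

(7.7274, 2.0706, 9)
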